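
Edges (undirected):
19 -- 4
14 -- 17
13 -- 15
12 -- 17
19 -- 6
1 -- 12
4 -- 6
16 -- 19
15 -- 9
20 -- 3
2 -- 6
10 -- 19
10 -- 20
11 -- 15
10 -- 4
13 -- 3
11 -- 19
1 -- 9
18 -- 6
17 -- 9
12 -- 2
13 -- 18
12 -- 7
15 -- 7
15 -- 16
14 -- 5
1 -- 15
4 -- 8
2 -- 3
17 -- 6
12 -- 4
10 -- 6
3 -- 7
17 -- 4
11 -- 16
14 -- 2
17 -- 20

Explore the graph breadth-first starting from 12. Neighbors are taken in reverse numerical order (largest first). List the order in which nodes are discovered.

12, 17, 7, 4, 2, 1, 20, 14, 9, 6, 15, 3, 19, 10, 8, 5, 18, 16, 13, 11

Visit 12; enqueue 17, 7, 4, 2, 1 → queue [17, 7, 4, 2, 1]
Visit 17; enqueue 20, 14, 9, 6 → queue [7, 4, 2, 1, 20, 14, 9, 6]
Visit 7; enqueue 15, 3 → queue [4, 2, 1, 20, 14, 9, 6, 15, 3]
Visit 4; enqueue 19, 10, 8 → queue [2, 1, 20, 14, 9, 6, 15, 3, 19, 10, 8]
Visit 2 → queue [1, 20, 14, 9, 6, 15, 3, 19, 10, 8]
Visit 1 → queue [20, 14, 9, 6, 15, 3, 19, 10, 8]
Visit 20 → queue [14, 9, 6, 15, 3, 19, 10, 8]
Visit 14; enqueue 5 → queue [9, 6, 15, 3, 19, 10, 8, 5]
Visit 9 → queue [6, 15, 3, 19, 10, 8, 5]
Visit 6; enqueue 18 → queue [15, 3, 19, 10, 8, 5, 18]
Visit 15; enqueue 16, 13, 11 → queue [3, 19, 10, 8, 5, 18, 16, 13, 11]
Visit 3 → queue [19, 10, 8, 5, 18, 16, 13, 11]
Visit 19 → queue [10, 8, 5, 18, 16, 13, 11]
Visit 10 → queue [8, 5, 18, 16, 13, 11]
Visit 8 → queue [5, 18, 16, 13, 11]
Visit 5 → queue [18, 16, 13, 11]
Visit 18 → queue [16, 13, 11]
Visit 16 → queue [13, 11]
Visit 13 → queue [11]
Visit 11 → queue []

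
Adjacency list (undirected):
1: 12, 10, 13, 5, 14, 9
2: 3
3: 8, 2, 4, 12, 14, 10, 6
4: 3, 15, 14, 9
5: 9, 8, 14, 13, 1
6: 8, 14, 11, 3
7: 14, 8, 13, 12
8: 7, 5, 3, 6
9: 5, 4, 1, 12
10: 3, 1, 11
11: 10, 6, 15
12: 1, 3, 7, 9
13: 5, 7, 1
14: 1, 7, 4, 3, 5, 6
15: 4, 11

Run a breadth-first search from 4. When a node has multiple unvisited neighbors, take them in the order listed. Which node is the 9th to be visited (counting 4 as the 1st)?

Visit 4; enqueue 3, 15, 14, 9 → queue [3, 15, 14, 9]
Visit 3; enqueue 8, 2, 12, 10, 6 → queue [15, 14, 9, 8, 2, 12, 10, 6]
Visit 15; enqueue 11 → queue [14, 9, 8, 2, 12, 10, 6, 11]
Visit 14; enqueue 1, 7, 5 → queue [9, 8, 2, 12, 10, 6, 11, 1, 7, 5]
Visit 9 → queue [8, 2, 12, 10, 6, 11, 1, 7, 5]
Visit 8 → queue [2, 12, 10, 6, 11, 1, 7, 5]
Visit 2 → queue [12, 10, 6, 11, 1, 7, 5]
Visit 12 → queue [10, 6, 11, 1, 7, 5]
Visit 10 → queue [6, 11, 1, 7, 5]
Visit 6 → queue [11, 1, 7, 5]
Visit 11 → queue [1, 7, 5]
Visit 1; enqueue 13 → queue [7, 5, 13]
Visit 7 → queue [5, 13]
Visit 5 → queue [13]
Visit 13 → queue []

Visit order: 4, 3, 15, 14, 9, 8, 2, 12, 10, 6, 11, 1, 7, 5, 13

10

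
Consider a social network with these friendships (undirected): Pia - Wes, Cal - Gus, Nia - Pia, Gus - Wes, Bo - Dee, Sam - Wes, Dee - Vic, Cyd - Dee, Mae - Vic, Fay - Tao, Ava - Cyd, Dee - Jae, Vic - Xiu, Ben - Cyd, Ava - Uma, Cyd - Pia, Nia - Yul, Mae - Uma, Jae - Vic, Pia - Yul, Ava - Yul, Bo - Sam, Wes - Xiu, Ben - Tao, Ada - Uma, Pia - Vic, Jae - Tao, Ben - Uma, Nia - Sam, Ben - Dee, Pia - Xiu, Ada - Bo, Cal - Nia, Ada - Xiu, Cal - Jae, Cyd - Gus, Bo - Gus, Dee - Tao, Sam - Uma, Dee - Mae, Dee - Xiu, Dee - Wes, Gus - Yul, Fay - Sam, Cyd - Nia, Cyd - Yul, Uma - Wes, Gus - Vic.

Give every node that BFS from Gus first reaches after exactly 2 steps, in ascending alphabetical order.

Ada, Ava, Ben, Dee, Jae, Mae, Nia, Pia, Sam, Uma, Xiu

Level 0: Gus
Level 1: Bo, Cal, Cyd, Vic, Wes, Yul
Level 2: Ada, Ava, Ben, Dee, Jae, Mae, Nia, Pia, Sam, Uma, Xiu
Level 3: Fay, Tao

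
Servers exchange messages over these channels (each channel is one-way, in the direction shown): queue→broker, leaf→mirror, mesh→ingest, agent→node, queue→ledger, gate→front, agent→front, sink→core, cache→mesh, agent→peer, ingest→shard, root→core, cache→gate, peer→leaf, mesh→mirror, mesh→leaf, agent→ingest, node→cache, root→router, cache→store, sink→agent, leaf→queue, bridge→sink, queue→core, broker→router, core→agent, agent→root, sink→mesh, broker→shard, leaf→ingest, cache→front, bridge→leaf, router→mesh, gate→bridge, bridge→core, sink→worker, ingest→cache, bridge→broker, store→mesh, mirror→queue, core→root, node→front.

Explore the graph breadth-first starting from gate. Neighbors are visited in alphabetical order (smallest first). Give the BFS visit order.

Visit gate; enqueue bridge, front → queue [bridge, front]
Visit bridge; enqueue broker, core, leaf, sink → queue [front, broker, core, leaf, sink]
Visit front → queue [broker, core, leaf, sink]
Visit broker; enqueue router, shard → queue [core, leaf, sink, router, shard]
Visit core; enqueue agent, root → queue [leaf, sink, router, shard, agent, root]
Visit leaf; enqueue ingest, mirror, queue → queue [sink, router, shard, agent, root, ingest, mirror, queue]
Visit sink; enqueue mesh, worker → queue [router, shard, agent, root, ingest, mirror, queue, mesh, worker]
Visit router → queue [shard, agent, root, ingest, mirror, queue, mesh, worker]
Visit shard → queue [agent, root, ingest, mirror, queue, mesh, worker]
Visit agent; enqueue node, peer → queue [root, ingest, mirror, queue, mesh, worker, node, peer]
Visit root → queue [ingest, mirror, queue, mesh, worker, node, peer]
Visit ingest; enqueue cache → queue [mirror, queue, mesh, worker, node, peer, cache]
Visit mirror → queue [queue, mesh, worker, node, peer, cache]
Visit queue; enqueue ledger → queue [mesh, worker, node, peer, cache, ledger]
Visit mesh → queue [worker, node, peer, cache, ledger]
Visit worker → queue [node, peer, cache, ledger]
Visit node → queue [peer, cache, ledger]
Visit peer → queue [cache, ledger]
Visit cache; enqueue store → queue [ledger, store]
Visit ledger → queue [store]
Visit store → queue []

gate, bridge, front, broker, core, leaf, sink, router, shard, agent, root, ingest, mirror, queue, mesh, worker, node, peer, cache, ledger, store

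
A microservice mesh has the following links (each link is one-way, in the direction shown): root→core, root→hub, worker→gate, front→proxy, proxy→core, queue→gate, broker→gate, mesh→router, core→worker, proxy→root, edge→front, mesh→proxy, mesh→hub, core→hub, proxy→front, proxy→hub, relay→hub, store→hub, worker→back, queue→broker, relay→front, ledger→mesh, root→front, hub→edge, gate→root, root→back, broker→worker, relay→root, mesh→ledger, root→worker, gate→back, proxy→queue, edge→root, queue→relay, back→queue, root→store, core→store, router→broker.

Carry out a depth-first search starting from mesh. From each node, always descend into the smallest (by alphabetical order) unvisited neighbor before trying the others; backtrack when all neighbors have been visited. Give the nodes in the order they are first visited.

Visit mesh
mesh → hub
hub → edge
edge → front
front → proxy
proxy → core
core → store
core → worker
worker → back
back → queue
queue → broker
broker → gate
gate → root
queue → relay
mesh → ledger
mesh → router

mesh, hub, edge, front, proxy, core, store, worker, back, queue, broker, gate, root, relay, ledger, router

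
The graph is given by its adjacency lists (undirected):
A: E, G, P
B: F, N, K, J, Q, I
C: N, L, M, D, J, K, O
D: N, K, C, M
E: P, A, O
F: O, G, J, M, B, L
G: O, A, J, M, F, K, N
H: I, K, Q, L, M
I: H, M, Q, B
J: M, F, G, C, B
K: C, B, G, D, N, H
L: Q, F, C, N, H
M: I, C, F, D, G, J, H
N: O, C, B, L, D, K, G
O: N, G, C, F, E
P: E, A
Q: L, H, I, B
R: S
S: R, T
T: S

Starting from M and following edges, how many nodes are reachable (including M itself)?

17

BFS from M visits: M, I, C, F, D, G, J, H, Q, B, N, L, K, O, A, E, P
Reachable nodes: 17 of 20 total.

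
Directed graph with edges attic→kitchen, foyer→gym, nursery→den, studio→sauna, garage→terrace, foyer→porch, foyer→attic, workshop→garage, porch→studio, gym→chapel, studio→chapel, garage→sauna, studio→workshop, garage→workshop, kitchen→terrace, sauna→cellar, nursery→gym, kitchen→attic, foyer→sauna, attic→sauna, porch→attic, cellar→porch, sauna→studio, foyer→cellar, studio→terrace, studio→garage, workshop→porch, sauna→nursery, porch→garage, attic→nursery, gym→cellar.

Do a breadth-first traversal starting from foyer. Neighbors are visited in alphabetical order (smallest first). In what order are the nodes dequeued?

foyer → attic → cellar → gym → porch → sauna → kitchen → nursery → chapel → garage → studio → terrace → den → workshop

Visit foyer; enqueue attic, cellar, gym, porch, sauna → queue [attic, cellar, gym, porch, sauna]
Visit attic; enqueue kitchen, nursery → queue [cellar, gym, porch, sauna, kitchen, nursery]
Visit cellar → queue [gym, porch, sauna, kitchen, nursery]
Visit gym; enqueue chapel → queue [porch, sauna, kitchen, nursery, chapel]
Visit porch; enqueue garage, studio → queue [sauna, kitchen, nursery, chapel, garage, studio]
Visit sauna → queue [kitchen, nursery, chapel, garage, studio]
Visit kitchen; enqueue terrace → queue [nursery, chapel, garage, studio, terrace]
Visit nursery; enqueue den → queue [chapel, garage, studio, terrace, den]
Visit chapel → queue [garage, studio, terrace, den]
Visit garage; enqueue workshop → queue [studio, terrace, den, workshop]
Visit studio → queue [terrace, den, workshop]
Visit terrace → queue [den, workshop]
Visit den → queue [workshop]
Visit workshop → queue []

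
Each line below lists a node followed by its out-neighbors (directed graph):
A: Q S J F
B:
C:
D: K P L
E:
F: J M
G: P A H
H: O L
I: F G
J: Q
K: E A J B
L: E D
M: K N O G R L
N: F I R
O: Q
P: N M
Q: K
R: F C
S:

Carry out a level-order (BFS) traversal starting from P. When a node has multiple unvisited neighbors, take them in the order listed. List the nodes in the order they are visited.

Visit P; enqueue N, M → queue [N, M]
Visit N; enqueue F, I, R → queue [M, F, I, R]
Visit M; enqueue K, O, G, L → queue [F, I, R, K, O, G, L]
Visit F; enqueue J → queue [I, R, K, O, G, L, J]
Visit I → queue [R, K, O, G, L, J]
Visit R; enqueue C → queue [K, O, G, L, J, C]
Visit K; enqueue E, A, B → queue [O, G, L, J, C, E, A, B]
Visit O; enqueue Q → queue [G, L, J, C, E, A, B, Q]
Visit G; enqueue H → queue [L, J, C, E, A, B, Q, H]
Visit L; enqueue D → queue [J, C, E, A, B, Q, H, D]
Visit J → queue [C, E, A, B, Q, H, D]
Visit C → queue [E, A, B, Q, H, D]
Visit E → queue [A, B, Q, H, D]
Visit A; enqueue S → queue [B, Q, H, D, S]
Visit B → queue [Q, H, D, S]
Visit Q → queue [H, D, S]
Visit H → queue [D, S]
Visit D → queue [S]
Visit S → queue []

P → N → M → F → I → R → K → O → G → L → J → C → E → A → B → Q → H → D → S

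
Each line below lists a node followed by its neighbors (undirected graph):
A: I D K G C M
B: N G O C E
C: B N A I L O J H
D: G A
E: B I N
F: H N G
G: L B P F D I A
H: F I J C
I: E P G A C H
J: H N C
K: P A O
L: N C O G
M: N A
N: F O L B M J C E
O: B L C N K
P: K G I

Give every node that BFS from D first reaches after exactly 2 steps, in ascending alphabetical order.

Level 0: D
Level 1: A, G
Level 2: B, C, F, I, K, L, M, P
Level 3: E, H, J, N, O

B, C, F, I, K, L, M, P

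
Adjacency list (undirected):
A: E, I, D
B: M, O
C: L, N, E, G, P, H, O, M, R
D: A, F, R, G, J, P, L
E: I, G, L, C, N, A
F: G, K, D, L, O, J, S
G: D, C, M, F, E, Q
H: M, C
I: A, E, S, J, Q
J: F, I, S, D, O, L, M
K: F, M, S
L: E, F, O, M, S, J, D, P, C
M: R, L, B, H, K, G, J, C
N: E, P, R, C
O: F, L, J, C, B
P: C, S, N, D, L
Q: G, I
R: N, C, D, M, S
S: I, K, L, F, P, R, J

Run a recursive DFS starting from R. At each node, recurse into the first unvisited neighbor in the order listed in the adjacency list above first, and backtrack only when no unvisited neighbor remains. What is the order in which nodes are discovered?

Visit R
R → N
N → E
E → I
I → A
A → D
D → F
F → G
G → C
C → L
L → O
O → J
J → S
S → K
K → M
M → B
M → H
S → P
G → Q

R, N, E, I, A, D, F, G, C, L, O, J, S, K, M, B, H, P, Q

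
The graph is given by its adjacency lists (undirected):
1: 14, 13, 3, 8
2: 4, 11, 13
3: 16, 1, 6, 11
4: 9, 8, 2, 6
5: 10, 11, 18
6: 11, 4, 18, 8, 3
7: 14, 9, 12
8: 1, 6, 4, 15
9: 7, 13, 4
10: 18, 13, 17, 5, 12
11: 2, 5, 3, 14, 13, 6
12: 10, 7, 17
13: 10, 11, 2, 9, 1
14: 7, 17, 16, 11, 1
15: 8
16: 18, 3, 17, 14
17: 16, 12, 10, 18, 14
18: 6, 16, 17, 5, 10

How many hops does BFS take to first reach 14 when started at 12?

2

Level 0: 12
Level 1: 7, 10, 17
Level 2: 5, 9, 13, 14, 16, 18
Level 3: 1, 2, 3, 4, 6, 11
Level 4: 8
Level 5: 15
14 first appears at level 2.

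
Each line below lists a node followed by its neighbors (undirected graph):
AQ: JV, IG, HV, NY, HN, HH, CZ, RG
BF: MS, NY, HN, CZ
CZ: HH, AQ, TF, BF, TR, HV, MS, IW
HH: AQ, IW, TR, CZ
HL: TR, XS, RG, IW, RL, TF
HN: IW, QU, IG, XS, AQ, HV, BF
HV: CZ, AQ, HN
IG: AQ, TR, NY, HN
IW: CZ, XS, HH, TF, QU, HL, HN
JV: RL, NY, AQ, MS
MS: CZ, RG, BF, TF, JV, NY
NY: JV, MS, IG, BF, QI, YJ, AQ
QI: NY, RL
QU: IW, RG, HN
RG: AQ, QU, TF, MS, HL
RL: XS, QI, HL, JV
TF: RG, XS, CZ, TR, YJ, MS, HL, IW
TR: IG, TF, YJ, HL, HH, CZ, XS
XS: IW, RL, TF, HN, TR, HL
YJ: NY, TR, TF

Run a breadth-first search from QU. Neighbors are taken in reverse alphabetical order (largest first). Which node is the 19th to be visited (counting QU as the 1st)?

RL

Visit QU; enqueue RG, IW, HN → queue [RG, IW, HN]
Visit RG; enqueue TF, MS, HL, AQ → queue [IW, HN, TF, MS, HL, AQ]
Visit IW; enqueue XS, HH, CZ → queue [HN, TF, MS, HL, AQ, XS, HH, CZ]
Visit HN; enqueue IG, HV, BF → queue [TF, MS, HL, AQ, XS, HH, CZ, IG, HV, BF]
Visit TF; enqueue YJ, TR → queue [MS, HL, AQ, XS, HH, CZ, IG, HV, BF, YJ, TR]
Visit MS; enqueue NY, JV → queue [HL, AQ, XS, HH, CZ, IG, HV, BF, YJ, TR, NY, JV]
Visit HL; enqueue RL → queue [AQ, XS, HH, CZ, IG, HV, BF, YJ, TR, NY, JV, RL]
Visit AQ → queue [XS, HH, CZ, IG, HV, BF, YJ, TR, NY, JV, RL]
Visit XS → queue [HH, CZ, IG, HV, BF, YJ, TR, NY, JV, RL]
Visit HH → queue [CZ, IG, HV, BF, YJ, TR, NY, JV, RL]
Visit CZ → queue [IG, HV, BF, YJ, TR, NY, JV, RL]
Visit IG → queue [HV, BF, YJ, TR, NY, JV, RL]
Visit HV → queue [BF, YJ, TR, NY, JV, RL]
Visit BF → queue [YJ, TR, NY, JV, RL]
Visit YJ → queue [TR, NY, JV, RL]
Visit TR → queue [NY, JV, RL]
Visit NY; enqueue QI → queue [JV, RL, QI]
Visit JV → queue [RL, QI]
Visit RL → queue [QI]
Visit QI → queue []

Visit order: QU, RG, IW, HN, TF, MS, HL, AQ, XS, HH, CZ, IG, HV, BF, YJ, TR, NY, JV, RL, QI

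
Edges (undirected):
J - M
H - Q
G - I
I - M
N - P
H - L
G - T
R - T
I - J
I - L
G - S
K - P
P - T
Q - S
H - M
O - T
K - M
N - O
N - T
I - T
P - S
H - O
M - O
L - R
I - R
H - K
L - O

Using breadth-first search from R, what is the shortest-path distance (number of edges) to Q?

Level 0: R
Level 1: I, L, T
Level 2: G, H, J, M, N, O, P
Level 3: K, Q, S
Q first appears at level 3.

3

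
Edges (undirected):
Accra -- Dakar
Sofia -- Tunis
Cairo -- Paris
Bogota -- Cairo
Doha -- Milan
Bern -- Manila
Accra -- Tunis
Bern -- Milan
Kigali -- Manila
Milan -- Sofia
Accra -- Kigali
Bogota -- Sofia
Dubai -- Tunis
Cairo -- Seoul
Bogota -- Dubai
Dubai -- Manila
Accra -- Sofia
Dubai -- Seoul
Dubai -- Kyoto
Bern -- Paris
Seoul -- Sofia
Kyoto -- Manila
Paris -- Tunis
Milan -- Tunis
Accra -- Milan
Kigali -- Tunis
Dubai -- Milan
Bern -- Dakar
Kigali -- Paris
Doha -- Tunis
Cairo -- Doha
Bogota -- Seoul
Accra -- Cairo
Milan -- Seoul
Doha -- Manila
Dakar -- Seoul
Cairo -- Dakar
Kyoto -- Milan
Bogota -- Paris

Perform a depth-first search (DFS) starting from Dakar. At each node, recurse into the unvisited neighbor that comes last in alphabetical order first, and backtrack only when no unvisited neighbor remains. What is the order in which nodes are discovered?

Visit Dakar
Dakar → Seoul
Seoul → Sofia
Sofia → Tunis
Tunis → Paris
Paris → Kigali
Kigali → Manila
Manila → Kyoto
Kyoto → Milan
Milan → Dubai
Dubai → Bogota
Bogota → Cairo
Cairo → Doha
Cairo → Accra
Milan → Bern

Dakar Seoul Sofia Tunis Paris Kigali Manila Kyoto Milan Dubai Bogota Cairo Doha Accra Bern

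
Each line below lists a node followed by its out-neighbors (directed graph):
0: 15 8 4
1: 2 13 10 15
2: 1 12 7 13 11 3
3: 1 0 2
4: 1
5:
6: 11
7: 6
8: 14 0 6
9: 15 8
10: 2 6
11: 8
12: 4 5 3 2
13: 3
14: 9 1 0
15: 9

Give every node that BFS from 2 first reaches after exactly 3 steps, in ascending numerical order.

9, 14

Level 0: 2
Level 1: 1, 3, 7, 11, 12, 13
Level 2: 0, 4, 5, 6, 8, 10, 15
Level 3: 9, 14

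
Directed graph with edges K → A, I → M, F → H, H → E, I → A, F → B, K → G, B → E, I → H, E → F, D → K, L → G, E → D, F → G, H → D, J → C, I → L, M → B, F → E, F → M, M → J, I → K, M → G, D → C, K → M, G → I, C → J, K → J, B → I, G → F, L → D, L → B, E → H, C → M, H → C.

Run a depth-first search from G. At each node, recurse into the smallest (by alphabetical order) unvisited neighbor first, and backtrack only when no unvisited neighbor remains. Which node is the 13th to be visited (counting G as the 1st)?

L

Visit G
G → F
F → B
B → E
E → D
D → C
C → J
C → M
D → K
K → A
E → H
B → I
I → L

Visit order: G, F, B, E, D, C, J, M, K, A, H, I, L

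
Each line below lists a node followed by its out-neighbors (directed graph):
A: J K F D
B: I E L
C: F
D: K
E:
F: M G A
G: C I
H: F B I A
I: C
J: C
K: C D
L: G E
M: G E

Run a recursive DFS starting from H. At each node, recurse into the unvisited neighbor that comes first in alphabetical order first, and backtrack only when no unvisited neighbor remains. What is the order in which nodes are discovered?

H A D K C F G I M E J B L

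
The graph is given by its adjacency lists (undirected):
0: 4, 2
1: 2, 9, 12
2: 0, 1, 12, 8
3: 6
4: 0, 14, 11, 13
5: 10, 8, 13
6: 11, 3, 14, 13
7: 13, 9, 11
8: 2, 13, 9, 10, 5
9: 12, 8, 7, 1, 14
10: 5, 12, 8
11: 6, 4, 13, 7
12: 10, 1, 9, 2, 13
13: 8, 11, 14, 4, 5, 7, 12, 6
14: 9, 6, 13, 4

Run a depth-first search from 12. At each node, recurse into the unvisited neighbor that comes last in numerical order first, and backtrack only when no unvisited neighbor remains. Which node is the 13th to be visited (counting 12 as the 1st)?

Visit 12
12 → 13
13 → 14
14 → 9
9 → 8
8 → 10
10 → 5
8 → 2
2 → 1
2 → 0
0 → 4
4 → 11
11 → 7
11 → 6
6 → 3

Visit order: 12, 13, 14, 9, 8, 10, 5, 2, 1, 0, 4, 11, 7, 6, 3

7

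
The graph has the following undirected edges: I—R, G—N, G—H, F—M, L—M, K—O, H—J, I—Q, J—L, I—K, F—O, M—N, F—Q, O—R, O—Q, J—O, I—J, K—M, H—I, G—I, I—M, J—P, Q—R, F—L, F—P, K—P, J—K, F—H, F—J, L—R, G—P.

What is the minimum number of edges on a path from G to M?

2

Level 0: G
Level 1: H, I, N, P
Level 2: F, J, K, M, Q, R
Level 3: L, O
M first appears at level 2.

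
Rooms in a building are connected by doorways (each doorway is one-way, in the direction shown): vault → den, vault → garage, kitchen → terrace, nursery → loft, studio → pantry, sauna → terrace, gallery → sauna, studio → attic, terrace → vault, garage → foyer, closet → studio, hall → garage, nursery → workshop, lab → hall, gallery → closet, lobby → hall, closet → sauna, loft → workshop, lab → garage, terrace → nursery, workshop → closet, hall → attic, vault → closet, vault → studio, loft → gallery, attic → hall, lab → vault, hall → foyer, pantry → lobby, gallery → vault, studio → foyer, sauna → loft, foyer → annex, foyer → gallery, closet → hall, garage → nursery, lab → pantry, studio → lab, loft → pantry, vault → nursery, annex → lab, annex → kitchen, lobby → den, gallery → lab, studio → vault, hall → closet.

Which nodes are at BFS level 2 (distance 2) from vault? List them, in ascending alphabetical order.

Level 0: vault
Level 1: closet, den, garage, nursery, studio
Level 2: attic, foyer, hall, lab, loft, pantry, sauna, workshop
Level 3: annex, gallery, lobby, terrace
Level 4: kitchen

attic, foyer, hall, lab, loft, pantry, sauna, workshop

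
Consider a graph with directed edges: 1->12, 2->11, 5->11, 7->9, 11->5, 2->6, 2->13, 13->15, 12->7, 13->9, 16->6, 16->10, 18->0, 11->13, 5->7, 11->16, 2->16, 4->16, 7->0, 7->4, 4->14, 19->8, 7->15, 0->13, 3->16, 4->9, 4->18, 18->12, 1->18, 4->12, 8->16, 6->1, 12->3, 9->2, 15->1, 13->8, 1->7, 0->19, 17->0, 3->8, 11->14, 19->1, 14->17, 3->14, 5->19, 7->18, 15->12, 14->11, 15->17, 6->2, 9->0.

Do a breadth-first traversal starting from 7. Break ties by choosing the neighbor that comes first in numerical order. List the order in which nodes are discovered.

7, 0, 4, 9, 15, 18, 13, 19, 12, 14, 16, 2, 1, 17, 8, 3, 11, 6, 10, 5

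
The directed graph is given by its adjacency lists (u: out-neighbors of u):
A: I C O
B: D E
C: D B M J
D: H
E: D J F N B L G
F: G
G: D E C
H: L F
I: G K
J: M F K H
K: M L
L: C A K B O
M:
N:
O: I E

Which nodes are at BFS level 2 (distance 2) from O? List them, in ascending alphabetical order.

Level 0: O
Level 1: E, I
Level 2: B, D, F, G, J, K, L, N
Level 3: A, C, H, M

B, D, F, G, J, K, L, N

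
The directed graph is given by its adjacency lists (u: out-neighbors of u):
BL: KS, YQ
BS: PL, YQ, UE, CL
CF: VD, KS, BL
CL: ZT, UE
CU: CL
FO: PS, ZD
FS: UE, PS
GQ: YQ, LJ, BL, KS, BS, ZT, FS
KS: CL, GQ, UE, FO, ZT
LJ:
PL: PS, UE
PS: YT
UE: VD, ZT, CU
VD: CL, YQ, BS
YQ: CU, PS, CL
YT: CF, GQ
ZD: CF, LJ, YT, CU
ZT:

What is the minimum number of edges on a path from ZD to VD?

2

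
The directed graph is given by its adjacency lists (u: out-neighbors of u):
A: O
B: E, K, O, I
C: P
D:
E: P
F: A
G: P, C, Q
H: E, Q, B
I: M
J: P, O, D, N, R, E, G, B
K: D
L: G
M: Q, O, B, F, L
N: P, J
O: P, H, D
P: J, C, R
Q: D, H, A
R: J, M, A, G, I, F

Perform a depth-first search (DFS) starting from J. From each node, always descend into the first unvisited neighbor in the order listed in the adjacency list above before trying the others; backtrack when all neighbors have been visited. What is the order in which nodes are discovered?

J -> P -> C -> R -> M -> Q -> D -> H -> E -> B -> K -> O -> I -> A -> F -> L -> G -> N

Visit J
J → P
P → C
P → R
R → M
M → Q
Q → D
Q → H
H → E
H → B
B → K
B → O
B → I
Q → A
M → F
M → L
L → G
J → N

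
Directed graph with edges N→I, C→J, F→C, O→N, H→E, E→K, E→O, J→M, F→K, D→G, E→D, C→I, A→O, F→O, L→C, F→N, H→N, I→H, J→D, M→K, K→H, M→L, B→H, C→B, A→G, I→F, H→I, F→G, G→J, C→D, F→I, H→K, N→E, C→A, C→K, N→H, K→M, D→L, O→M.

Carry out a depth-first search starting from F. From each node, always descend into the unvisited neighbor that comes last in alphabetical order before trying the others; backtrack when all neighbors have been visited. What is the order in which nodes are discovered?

Visit F
F → O
O → N
N → I
I → H
H → K
K → M
M → L
L → C
C → J
J → D
D → G
C → B
C → A
H → E

F → O → N → I → H → K → M → L → C → J → D → G → B → A → E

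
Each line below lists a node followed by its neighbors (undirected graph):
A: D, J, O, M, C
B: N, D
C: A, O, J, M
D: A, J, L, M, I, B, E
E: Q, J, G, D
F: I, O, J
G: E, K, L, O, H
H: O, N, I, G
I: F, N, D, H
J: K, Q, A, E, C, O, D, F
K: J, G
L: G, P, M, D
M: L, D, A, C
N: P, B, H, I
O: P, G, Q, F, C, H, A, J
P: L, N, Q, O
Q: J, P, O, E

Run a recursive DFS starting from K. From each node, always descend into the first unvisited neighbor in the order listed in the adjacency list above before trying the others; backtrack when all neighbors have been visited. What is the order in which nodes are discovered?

Visit K
K → J
J → Q
Q → P
P → L
L → G
G → E
E → D
D → A
A → O
O → F
F → I
I → N
N → B
N → H
O → C
C → M

K, J, Q, P, L, G, E, D, A, O, F, I, N, B, H, C, M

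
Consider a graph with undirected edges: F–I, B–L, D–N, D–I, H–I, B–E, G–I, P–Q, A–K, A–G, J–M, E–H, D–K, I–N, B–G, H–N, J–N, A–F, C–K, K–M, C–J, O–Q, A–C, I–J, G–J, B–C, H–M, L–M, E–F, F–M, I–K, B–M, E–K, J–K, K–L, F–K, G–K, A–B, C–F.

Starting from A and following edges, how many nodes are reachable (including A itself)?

BFS from A visits: A, K, G, F, C, B, M, L, J, I, E, D, H, N
Reachable nodes: 14 of 17 total.

14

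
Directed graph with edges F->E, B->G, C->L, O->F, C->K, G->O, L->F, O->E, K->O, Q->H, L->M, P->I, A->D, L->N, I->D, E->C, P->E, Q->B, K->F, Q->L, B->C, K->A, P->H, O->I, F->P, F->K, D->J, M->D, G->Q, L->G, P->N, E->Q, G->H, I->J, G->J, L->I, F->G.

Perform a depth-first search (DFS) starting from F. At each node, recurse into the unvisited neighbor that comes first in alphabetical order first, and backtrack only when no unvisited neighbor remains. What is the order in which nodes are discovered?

F, E, C, K, A, D, J, O, I, L, G, H, Q, B, M, N, P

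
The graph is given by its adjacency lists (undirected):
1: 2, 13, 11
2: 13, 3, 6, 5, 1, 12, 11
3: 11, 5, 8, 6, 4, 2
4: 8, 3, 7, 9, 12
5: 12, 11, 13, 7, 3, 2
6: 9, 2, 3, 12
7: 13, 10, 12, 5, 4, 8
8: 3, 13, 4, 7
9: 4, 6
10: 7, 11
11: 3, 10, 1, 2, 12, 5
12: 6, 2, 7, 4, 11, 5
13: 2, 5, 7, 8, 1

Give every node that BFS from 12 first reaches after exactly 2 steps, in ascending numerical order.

Level 0: 12
Level 1: 2, 4, 5, 6, 7, 11
Level 2: 1, 3, 8, 9, 10, 13

1, 3, 8, 9, 10, 13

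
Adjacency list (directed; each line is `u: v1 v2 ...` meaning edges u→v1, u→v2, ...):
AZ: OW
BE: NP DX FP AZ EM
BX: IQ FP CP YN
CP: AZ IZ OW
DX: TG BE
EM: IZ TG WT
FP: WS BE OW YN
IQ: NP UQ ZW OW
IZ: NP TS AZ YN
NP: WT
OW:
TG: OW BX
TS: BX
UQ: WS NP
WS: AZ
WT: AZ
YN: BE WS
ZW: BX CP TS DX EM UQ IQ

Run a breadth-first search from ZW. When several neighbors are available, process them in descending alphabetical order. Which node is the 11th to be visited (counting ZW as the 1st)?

OW

Visit ZW; enqueue UQ, TS, IQ, EM, DX, CP, BX → queue [UQ, TS, IQ, EM, DX, CP, BX]
Visit UQ; enqueue WS, NP → queue [TS, IQ, EM, DX, CP, BX, WS, NP]
Visit TS → queue [IQ, EM, DX, CP, BX, WS, NP]
Visit IQ; enqueue OW → queue [EM, DX, CP, BX, WS, NP, OW]
Visit EM; enqueue WT, TG, IZ → queue [DX, CP, BX, WS, NP, OW, WT, TG, IZ]
Visit DX; enqueue BE → queue [CP, BX, WS, NP, OW, WT, TG, IZ, BE]
Visit CP; enqueue AZ → queue [BX, WS, NP, OW, WT, TG, IZ, BE, AZ]
Visit BX; enqueue YN, FP → queue [WS, NP, OW, WT, TG, IZ, BE, AZ, YN, FP]
Visit WS → queue [NP, OW, WT, TG, IZ, BE, AZ, YN, FP]
Visit NP → queue [OW, WT, TG, IZ, BE, AZ, YN, FP]
Visit OW → queue [WT, TG, IZ, BE, AZ, YN, FP]
Visit WT → queue [TG, IZ, BE, AZ, YN, FP]
Visit TG → queue [IZ, BE, AZ, YN, FP]
Visit IZ → queue [BE, AZ, YN, FP]
Visit BE → queue [AZ, YN, FP]
Visit AZ → queue [YN, FP]
Visit YN → queue [FP]
Visit FP → queue []

Visit order: ZW, UQ, TS, IQ, EM, DX, CP, BX, WS, NP, OW, WT, TG, IZ, BE, AZ, YN, FP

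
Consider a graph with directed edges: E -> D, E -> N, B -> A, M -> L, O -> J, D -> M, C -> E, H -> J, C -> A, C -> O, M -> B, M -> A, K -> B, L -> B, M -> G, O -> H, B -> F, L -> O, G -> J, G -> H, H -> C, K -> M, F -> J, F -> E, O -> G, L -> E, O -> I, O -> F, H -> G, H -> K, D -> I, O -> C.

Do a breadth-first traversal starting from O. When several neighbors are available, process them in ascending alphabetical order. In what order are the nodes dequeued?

O C F G H I J A E K D N B M L

Visit O; enqueue C, F, G, H, I, J → queue [C, F, G, H, I, J]
Visit C; enqueue A, E → queue [F, G, H, I, J, A, E]
Visit F → queue [G, H, I, J, A, E]
Visit G → queue [H, I, J, A, E]
Visit H; enqueue K → queue [I, J, A, E, K]
Visit I → queue [J, A, E, K]
Visit J → queue [A, E, K]
Visit A → queue [E, K]
Visit E; enqueue D, N → queue [K, D, N]
Visit K; enqueue B, M → queue [D, N, B, M]
Visit D → queue [N, B, M]
Visit N → queue [B, M]
Visit B → queue [M]
Visit M; enqueue L → queue [L]
Visit L → queue []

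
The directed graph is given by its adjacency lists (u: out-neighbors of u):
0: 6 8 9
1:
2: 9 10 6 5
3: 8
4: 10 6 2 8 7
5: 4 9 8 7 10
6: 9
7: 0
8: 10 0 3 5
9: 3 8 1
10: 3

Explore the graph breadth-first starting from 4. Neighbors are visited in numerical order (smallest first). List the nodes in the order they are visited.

Visit 4; enqueue 2, 6, 7, 8, 10 → queue [2, 6, 7, 8, 10]
Visit 2; enqueue 5, 9 → queue [6, 7, 8, 10, 5, 9]
Visit 6 → queue [7, 8, 10, 5, 9]
Visit 7; enqueue 0 → queue [8, 10, 5, 9, 0]
Visit 8; enqueue 3 → queue [10, 5, 9, 0, 3]
Visit 10 → queue [5, 9, 0, 3]
Visit 5 → queue [9, 0, 3]
Visit 9; enqueue 1 → queue [0, 3, 1]
Visit 0 → queue [3, 1]
Visit 3 → queue [1]
Visit 1 → queue []

4 -> 2 -> 6 -> 7 -> 8 -> 10 -> 5 -> 9 -> 0 -> 3 -> 1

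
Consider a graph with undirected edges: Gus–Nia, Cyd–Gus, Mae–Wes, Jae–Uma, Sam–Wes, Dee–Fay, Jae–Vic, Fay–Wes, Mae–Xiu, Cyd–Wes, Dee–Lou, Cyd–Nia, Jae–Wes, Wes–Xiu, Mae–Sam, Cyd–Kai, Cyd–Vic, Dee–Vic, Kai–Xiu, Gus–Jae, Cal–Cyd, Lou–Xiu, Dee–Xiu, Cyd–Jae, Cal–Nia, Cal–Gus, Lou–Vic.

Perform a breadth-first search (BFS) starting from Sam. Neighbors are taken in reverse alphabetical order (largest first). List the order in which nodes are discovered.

Sam → Wes → Mae → Xiu → Jae → Fay → Cyd → Lou → Kai → Dee → Vic → Uma → Gus → Nia → Cal

Visit Sam; enqueue Wes, Mae → queue [Wes, Mae]
Visit Wes; enqueue Xiu, Jae, Fay, Cyd → queue [Mae, Xiu, Jae, Fay, Cyd]
Visit Mae → queue [Xiu, Jae, Fay, Cyd]
Visit Xiu; enqueue Lou, Kai, Dee → queue [Jae, Fay, Cyd, Lou, Kai, Dee]
Visit Jae; enqueue Vic, Uma, Gus → queue [Fay, Cyd, Lou, Kai, Dee, Vic, Uma, Gus]
Visit Fay → queue [Cyd, Lou, Kai, Dee, Vic, Uma, Gus]
Visit Cyd; enqueue Nia, Cal → queue [Lou, Kai, Dee, Vic, Uma, Gus, Nia, Cal]
Visit Lou → queue [Kai, Dee, Vic, Uma, Gus, Nia, Cal]
Visit Kai → queue [Dee, Vic, Uma, Gus, Nia, Cal]
Visit Dee → queue [Vic, Uma, Gus, Nia, Cal]
Visit Vic → queue [Uma, Gus, Nia, Cal]
Visit Uma → queue [Gus, Nia, Cal]
Visit Gus → queue [Nia, Cal]
Visit Nia → queue [Cal]
Visit Cal → queue []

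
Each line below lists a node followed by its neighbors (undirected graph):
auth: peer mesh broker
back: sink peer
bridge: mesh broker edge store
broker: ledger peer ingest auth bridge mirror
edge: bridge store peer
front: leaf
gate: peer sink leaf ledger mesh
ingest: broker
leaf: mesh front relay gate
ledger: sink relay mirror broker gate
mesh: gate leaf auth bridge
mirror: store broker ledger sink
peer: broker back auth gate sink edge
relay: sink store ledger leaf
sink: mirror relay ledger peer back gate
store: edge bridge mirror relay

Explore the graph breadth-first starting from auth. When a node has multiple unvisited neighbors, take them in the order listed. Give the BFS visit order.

auth -> peer -> mesh -> broker -> back -> gate -> sink -> edge -> leaf -> bridge -> ledger -> ingest -> mirror -> relay -> store -> front

Visit auth; enqueue peer, mesh, broker → queue [peer, mesh, broker]
Visit peer; enqueue back, gate, sink, edge → queue [mesh, broker, back, gate, sink, edge]
Visit mesh; enqueue leaf, bridge → queue [broker, back, gate, sink, edge, leaf, bridge]
Visit broker; enqueue ledger, ingest, mirror → queue [back, gate, sink, edge, leaf, bridge, ledger, ingest, mirror]
Visit back → queue [gate, sink, edge, leaf, bridge, ledger, ingest, mirror]
Visit gate → queue [sink, edge, leaf, bridge, ledger, ingest, mirror]
Visit sink; enqueue relay → queue [edge, leaf, bridge, ledger, ingest, mirror, relay]
Visit edge; enqueue store → queue [leaf, bridge, ledger, ingest, mirror, relay, store]
Visit leaf; enqueue front → queue [bridge, ledger, ingest, mirror, relay, store, front]
Visit bridge → queue [ledger, ingest, mirror, relay, store, front]
Visit ledger → queue [ingest, mirror, relay, store, front]
Visit ingest → queue [mirror, relay, store, front]
Visit mirror → queue [relay, store, front]
Visit relay → queue [store, front]
Visit store → queue [front]
Visit front → queue []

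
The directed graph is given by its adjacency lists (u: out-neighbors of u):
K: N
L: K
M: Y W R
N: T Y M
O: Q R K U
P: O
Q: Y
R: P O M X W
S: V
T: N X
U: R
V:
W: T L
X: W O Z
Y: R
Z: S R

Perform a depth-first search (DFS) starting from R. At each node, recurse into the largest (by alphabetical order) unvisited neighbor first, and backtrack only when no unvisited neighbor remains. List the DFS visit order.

Visit R
R → X
X → Z
Z → S
S → V
X → W
W → T
T → N
N → Y
N → M
W → L
L → K
X → O
O → U
O → Q
R → P

R -> X -> Z -> S -> V -> W -> T -> N -> Y -> M -> L -> K -> O -> U -> Q -> P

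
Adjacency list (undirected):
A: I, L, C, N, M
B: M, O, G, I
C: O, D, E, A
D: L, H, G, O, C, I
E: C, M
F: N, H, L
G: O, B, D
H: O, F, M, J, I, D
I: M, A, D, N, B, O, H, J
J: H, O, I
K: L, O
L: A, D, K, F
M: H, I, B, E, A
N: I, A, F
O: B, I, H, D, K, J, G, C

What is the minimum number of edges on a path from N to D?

Level 0: N
Level 1: A, F, I
Level 2: B, C, D, H, J, L, M, O
Level 3: E, G, K
D first appears at level 2.

2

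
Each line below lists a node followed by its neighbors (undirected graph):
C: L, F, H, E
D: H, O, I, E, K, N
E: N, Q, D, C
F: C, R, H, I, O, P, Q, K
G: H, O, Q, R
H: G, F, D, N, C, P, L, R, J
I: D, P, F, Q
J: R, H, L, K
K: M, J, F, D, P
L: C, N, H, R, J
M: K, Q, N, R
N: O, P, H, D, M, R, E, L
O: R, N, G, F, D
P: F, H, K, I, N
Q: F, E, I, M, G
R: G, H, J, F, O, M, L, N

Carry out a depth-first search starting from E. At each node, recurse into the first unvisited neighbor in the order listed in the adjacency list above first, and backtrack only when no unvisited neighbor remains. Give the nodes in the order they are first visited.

E, N, O, R, G, H, F, C, L, J, K, M, Q, I, D, P

Visit E
E → N
N → O
O → R
R → G
G → H
H → F
F → C
C → L
L → J
J → K
K → M
M → Q
Q → I
I → D
I → P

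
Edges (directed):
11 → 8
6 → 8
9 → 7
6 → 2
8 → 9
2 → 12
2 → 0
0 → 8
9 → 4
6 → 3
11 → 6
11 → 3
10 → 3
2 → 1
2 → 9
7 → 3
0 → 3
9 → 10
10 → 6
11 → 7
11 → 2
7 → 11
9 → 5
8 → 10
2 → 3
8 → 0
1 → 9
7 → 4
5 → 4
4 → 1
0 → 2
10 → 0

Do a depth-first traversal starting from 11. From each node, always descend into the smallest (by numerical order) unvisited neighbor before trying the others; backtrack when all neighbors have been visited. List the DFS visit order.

Visit 11
11 → 2
2 → 0
0 → 3
0 → 8
8 → 9
9 → 4
4 → 1
9 → 5
9 → 7
9 → 10
10 → 6
2 → 12

11 → 2 → 0 → 3 → 8 → 9 → 4 → 1 → 5 → 7 → 10 → 6 → 12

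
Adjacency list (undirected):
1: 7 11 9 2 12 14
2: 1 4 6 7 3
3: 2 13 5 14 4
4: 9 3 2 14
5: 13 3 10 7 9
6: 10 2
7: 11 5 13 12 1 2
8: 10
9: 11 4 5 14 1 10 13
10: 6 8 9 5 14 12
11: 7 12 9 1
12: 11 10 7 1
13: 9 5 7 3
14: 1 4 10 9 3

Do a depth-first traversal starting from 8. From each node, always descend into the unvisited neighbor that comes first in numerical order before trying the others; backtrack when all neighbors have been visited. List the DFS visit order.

Visit 8
8 → 10
10 → 5
5 → 3
3 → 2
2 → 1
1 → 7
7 → 11
11 → 9
9 → 4
4 → 14
9 → 13
11 → 12
2 → 6

8, 10, 5, 3, 2, 1, 7, 11, 9, 4, 14, 13, 12, 6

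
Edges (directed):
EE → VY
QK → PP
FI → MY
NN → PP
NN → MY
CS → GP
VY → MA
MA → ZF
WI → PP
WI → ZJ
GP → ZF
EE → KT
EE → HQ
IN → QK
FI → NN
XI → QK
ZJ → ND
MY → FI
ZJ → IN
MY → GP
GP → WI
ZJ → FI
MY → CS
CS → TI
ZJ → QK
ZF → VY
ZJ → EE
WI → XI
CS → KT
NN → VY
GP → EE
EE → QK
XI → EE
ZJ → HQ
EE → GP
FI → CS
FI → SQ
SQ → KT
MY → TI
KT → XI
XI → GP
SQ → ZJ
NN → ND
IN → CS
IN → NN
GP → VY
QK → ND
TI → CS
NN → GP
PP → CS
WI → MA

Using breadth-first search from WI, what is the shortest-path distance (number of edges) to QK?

2

Level 0: WI
Level 1: MA, PP, XI, ZJ
Level 2: CS, EE, FI, GP, HQ, IN, ND, QK, ZF
Level 3: KT, MY, NN, SQ, TI, VY
QK first appears at level 2.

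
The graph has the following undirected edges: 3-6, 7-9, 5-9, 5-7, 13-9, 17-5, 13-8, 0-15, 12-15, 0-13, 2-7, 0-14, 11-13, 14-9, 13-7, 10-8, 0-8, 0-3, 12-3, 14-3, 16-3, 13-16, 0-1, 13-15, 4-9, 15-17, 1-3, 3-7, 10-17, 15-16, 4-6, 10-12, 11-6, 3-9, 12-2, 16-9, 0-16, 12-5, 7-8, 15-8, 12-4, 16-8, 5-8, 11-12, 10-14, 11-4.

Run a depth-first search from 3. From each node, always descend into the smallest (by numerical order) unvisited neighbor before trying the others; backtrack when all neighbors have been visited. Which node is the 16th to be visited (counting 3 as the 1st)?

17

Visit 3
3 → 0
0 → 1
0 → 8
8 → 5
5 → 7
7 → 2
2 → 12
12 → 4
4 → 6
6 → 11
11 → 13
13 → 9
9 → 14
14 → 10
10 → 17
17 → 15
15 → 16

Visit order: 3, 0, 1, 8, 5, 7, 2, 12, 4, 6, 11, 13, 9, 14, 10, 17, 15, 16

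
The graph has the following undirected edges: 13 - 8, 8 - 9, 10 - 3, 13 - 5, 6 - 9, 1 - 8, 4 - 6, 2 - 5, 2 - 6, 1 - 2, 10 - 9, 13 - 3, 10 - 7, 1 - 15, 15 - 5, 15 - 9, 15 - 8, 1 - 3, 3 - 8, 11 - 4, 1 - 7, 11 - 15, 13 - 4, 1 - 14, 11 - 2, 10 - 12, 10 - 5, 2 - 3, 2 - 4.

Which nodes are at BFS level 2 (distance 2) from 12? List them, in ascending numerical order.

3, 5, 7, 9

Level 0: 12
Level 1: 10
Level 2: 3, 5, 7, 9
Level 3: 1, 2, 6, 8, 13, 15
Level 4: 4, 11, 14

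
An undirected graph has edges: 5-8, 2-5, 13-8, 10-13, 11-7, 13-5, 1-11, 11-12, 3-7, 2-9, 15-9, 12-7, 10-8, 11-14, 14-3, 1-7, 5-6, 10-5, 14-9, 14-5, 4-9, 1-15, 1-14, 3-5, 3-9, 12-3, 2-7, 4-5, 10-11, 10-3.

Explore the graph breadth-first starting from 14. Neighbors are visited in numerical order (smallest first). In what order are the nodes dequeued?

14 1 3 5 9 11 7 15 10 12 2 4 6 8 13

Visit 14; enqueue 1, 3, 5, 9, 11 → queue [1, 3, 5, 9, 11]
Visit 1; enqueue 7, 15 → queue [3, 5, 9, 11, 7, 15]
Visit 3; enqueue 10, 12 → queue [5, 9, 11, 7, 15, 10, 12]
Visit 5; enqueue 2, 4, 6, 8, 13 → queue [9, 11, 7, 15, 10, 12, 2, 4, 6, 8, 13]
Visit 9 → queue [11, 7, 15, 10, 12, 2, 4, 6, 8, 13]
Visit 11 → queue [7, 15, 10, 12, 2, 4, 6, 8, 13]
Visit 7 → queue [15, 10, 12, 2, 4, 6, 8, 13]
Visit 15 → queue [10, 12, 2, 4, 6, 8, 13]
Visit 10 → queue [12, 2, 4, 6, 8, 13]
Visit 12 → queue [2, 4, 6, 8, 13]
Visit 2 → queue [4, 6, 8, 13]
Visit 4 → queue [6, 8, 13]
Visit 6 → queue [8, 13]
Visit 8 → queue [13]
Visit 13 → queue []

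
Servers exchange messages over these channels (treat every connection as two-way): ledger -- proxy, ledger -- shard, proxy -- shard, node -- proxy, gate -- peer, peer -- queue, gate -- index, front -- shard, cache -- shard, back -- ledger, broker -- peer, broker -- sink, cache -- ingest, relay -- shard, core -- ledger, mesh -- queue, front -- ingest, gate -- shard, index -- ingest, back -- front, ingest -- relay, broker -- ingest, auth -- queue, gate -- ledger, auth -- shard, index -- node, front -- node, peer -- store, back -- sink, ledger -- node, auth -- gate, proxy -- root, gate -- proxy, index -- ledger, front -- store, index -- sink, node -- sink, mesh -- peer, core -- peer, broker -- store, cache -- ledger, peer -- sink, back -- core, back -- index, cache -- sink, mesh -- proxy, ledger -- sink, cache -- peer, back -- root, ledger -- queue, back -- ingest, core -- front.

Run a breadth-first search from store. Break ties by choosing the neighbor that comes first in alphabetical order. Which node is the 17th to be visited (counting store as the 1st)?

Visit store; enqueue broker, front, peer → queue [broker, front, peer]
Visit broker; enqueue ingest, sink → queue [front, peer, ingest, sink]
Visit front; enqueue back, core, node, shard → queue [peer, ingest, sink, back, core, node, shard]
Visit peer; enqueue cache, gate, mesh, queue → queue [ingest, sink, back, core, node, shard, cache, gate, mesh, queue]
Visit ingest; enqueue index, relay → queue [sink, back, core, node, shard, cache, gate, mesh, queue, index, relay]
Visit sink; enqueue ledger → queue [back, core, node, shard, cache, gate, mesh, queue, index, relay, ledger]
Visit back; enqueue root → queue [core, node, shard, cache, gate, mesh, queue, index, relay, ledger, root]
Visit core → queue [node, shard, cache, gate, mesh, queue, index, relay, ledger, root]
Visit node; enqueue proxy → queue [shard, cache, gate, mesh, queue, index, relay, ledger, root, proxy]
Visit shard; enqueue auth → queue [cache, gate, mesh, queue, index, relay, ledger, root, proxy, auth]
Visit cache → queue [gate, mesh, queue, index, relay, ledger, root, proxy, auth]
Visit gate → queue [mesh, queue, index, relay, ledger, root, proxy, auth]
Visit mesh → queue [queue, index, relay, ledger, root, proxy, auth]
Visit queue → queue [index, relay, ledger, root, proxy, auth]
Visit index → queue [relay, ledger, root, proxy, auth]
Visit relay → queue [ledger, root, proxy, auth]
Visit ledger → queue [root, proxy, auth]
Visit root → queue [proxy, auth]
Visit proxy → queue [auth]
Visit auth → queue []

Visit order: store, broker, front, peer, ingest, sink, back, core, node, shard, cache, gate, mesh, queue, index, relay, ledger, root, proxy, auth

ledger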